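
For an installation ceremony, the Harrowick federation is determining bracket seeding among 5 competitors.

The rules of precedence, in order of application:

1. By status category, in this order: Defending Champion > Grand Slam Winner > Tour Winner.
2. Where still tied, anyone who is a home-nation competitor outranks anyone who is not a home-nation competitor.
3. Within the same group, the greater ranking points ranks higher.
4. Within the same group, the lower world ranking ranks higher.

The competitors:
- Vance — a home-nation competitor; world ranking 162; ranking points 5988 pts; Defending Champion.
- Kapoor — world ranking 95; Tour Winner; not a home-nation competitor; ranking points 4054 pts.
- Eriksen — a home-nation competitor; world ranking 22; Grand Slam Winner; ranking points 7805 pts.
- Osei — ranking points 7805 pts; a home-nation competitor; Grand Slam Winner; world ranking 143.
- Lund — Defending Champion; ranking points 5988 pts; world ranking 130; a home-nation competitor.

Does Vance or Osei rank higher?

Vance

By status category: Lund and Vance (Defending Champion); then Eriksen and Osei (Grand Slam Winner); then Kapoor (Tour Winner).
Lund and Vance are each a home-nation competitor, so the next rule applies.
Lund and Vance both have ranking points 5988 pts, so the next rule applies.
Among Lund and Vance, by world ranking (lower first): Lund (130) before Vance (162).
Eriksen and Osei are each a home-nation competitor, so the next rule applies.
Eriksen and Osei both have ranking points 7805 pts, so the next rule applies.
Among Eriksen and Osei, by world ranking (lower first): Eriksen (22) before Osei (143).
So Vance takes precedence.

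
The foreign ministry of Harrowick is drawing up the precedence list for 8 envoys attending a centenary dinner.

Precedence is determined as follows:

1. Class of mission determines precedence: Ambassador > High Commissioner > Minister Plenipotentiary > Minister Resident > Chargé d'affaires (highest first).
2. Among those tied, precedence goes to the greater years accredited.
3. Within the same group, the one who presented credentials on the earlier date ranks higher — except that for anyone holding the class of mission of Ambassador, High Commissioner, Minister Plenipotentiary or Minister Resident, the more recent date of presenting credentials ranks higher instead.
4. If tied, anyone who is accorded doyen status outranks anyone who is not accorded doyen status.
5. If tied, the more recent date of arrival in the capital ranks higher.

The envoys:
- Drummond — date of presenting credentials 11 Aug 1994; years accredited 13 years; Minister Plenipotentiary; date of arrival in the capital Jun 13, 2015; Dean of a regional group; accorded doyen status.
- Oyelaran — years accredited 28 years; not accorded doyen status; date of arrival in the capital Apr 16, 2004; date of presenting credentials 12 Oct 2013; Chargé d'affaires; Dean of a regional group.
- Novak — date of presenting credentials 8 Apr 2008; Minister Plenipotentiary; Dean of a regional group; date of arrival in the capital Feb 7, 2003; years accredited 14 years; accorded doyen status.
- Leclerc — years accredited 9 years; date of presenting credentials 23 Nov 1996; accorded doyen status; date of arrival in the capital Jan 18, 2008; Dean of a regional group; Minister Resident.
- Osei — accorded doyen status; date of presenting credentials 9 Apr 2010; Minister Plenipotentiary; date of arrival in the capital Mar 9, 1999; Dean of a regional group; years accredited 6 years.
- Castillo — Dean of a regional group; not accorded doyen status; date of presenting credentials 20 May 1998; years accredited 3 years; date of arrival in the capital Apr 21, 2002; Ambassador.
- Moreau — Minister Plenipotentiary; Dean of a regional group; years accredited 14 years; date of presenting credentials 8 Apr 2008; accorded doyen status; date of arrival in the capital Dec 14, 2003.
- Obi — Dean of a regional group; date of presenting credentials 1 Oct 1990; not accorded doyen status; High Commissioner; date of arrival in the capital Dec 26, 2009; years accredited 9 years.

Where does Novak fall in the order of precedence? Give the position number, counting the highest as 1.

4

By class of mission: Castillo (Ambassador); then Obi (High Commissioner); then Moreau, Novak, Drummond and Osei (Minister Plenipotentiary); then Leclerc (Minister Resident); then Oyelaran (Chargé d'affaires).
Among Moreau, Novak, Drummond and Osei, by years accredited (higher first): Moreau and Novak (14 years) before Drummond (13 years) before Osei (6 years).
Moreau and Novak both have date of presenting credentials 8 Apr 2008, so the next rule applies.
Moreau and Novak are each accorded doyen status, so the next rule applies.
Among Moreau and Novak, by date of arrival in the capital (later first): Moreau (Dec 14, 2003) before Novak (Feb 7, 2003).
Order: Castillo, Obi, Moreau, Novak, Drummond, Osei, Leclerc, Oyelaran. So position 4.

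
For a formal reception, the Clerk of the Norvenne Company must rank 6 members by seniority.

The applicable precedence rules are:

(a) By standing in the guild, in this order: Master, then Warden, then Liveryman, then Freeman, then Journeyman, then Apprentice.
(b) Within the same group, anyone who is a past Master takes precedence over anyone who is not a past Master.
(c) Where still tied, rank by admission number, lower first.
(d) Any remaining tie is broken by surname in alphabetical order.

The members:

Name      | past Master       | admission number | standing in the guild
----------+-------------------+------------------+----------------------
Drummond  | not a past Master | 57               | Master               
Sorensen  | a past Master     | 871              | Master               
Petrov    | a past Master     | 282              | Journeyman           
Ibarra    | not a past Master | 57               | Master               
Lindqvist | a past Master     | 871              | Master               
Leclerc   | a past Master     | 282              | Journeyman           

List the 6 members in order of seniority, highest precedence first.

Lindqvist, Sorensen, Drummond, Ibarra, Leclerc, Petrov

By standing in the guild: Lindqvist, Sorensen, Drummond and Ibarra (Master); then Leclerc and Petrov (Journeyman).
Among Lindqvist, Sorensen, Drummond and Ibarra, a past Master before not a past Master: Lindqvist and Sorensen (a past Master) before Drummond and Ibarra (not a past Master).
Lindqvist and Sorensen both have admission number 871, so the next rule applies.
Among Lindqvist and Sorensen, alphabetically by surname: Lindqvist before Sorensen.
Drummond and Ibarra both have admission number 57, so the next rule applies.
Among Drummond and Ibarra, alphabetically by surname: Drummond before Ibarra.
Leclerc and Petrov are each a past Master, so the next rule applies.
Leclerc and Petrov both have admission number 282, so the next rule applies.
Among Leclerc and Petrov, alphabetically by surname: Leclerc before Petrov.
Full order: Lindqvist, Sorensen, Drummond, Ibarra, Leclerc, Petrov.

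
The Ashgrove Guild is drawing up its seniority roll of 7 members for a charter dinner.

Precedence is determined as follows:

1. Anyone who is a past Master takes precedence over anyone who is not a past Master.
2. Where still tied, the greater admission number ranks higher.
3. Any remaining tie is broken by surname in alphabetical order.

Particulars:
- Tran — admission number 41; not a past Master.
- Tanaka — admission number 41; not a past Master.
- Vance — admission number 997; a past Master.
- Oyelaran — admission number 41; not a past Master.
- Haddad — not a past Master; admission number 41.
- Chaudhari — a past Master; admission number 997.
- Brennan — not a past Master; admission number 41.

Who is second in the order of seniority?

Vance

By the first rule: Chaudhari and Vance (both a past Master); then Brennan, Haddad, Oyelaran, Tanaka and Tran (each not a past Master).
Chaudhari and Vance both have admission number 997, so the next rule applies.
Among Chaudhari and Vance, alphabetically by surname: Chaudhari before Vance.
Brennan, Haddad, Oyelaran, Tanaka and Tran all have admission number 41, so the next rule applies.
Among Brennan, Haddad, Oyelaran, Tanaka and Tran, alphabetically by surname: Brennan before Haddad before Oyelaran before Tanaka before Tran.
Order: Chaudhari, Vance, Brennan, Haddad, Oyelaran, Tanaka, Tran.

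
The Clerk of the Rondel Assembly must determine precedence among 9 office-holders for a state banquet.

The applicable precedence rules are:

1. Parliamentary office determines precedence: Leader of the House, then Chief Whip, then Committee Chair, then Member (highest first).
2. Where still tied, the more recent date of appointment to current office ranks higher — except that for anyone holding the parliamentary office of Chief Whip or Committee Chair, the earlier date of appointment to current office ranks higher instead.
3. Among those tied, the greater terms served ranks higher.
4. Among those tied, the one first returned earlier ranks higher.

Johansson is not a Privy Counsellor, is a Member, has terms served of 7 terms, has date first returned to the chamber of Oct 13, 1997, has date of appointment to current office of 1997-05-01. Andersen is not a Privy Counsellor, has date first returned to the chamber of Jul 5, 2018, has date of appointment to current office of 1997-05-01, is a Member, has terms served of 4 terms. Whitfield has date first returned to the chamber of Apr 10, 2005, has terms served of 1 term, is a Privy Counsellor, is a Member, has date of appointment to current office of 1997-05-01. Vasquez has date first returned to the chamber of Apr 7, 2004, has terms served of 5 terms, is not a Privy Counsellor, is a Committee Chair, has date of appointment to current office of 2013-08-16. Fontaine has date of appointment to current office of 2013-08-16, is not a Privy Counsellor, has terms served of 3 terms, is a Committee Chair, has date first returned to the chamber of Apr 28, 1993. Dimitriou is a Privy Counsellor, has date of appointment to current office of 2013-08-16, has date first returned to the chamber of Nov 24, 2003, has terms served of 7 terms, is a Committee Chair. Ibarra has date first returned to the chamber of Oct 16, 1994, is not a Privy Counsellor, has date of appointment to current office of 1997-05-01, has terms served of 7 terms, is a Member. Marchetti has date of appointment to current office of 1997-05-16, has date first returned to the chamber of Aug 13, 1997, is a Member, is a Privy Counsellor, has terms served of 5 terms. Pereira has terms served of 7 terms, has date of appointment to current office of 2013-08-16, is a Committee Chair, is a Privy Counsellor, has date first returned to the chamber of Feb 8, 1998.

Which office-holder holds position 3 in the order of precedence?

Vasquez

By parliamentary office: Pereira, Dimitriou, Vasquez and Fontaine (Committee Chair); then Marchetti, Ibarra, Johansson, Andersen and Whitfield (Member).
Pereira, Dimitriou, Vasquez and Fontaine all have date of appointment to current office 2013-08-16, so the next rule applies.
Among Pereira, Dimitriou, Vasquez and Fontaine, by terms served (higher first): Pereira and Dimitriou (7 terms) before Vasquez (5 terms) before Fontaine (3 terms).
Among Pereira and Dimitriou, by date first returned to the chamber (earlier first): Pereira (Feb 8, 1998) before Dimitriou (Nov 24, 2003).
Among Marchetti, Ibarra, Johansson, Andersen and Whitfield, by date of appointment to current office (later first): Marchetti (1997-05-16) before Ibarra, Johansson, Andersen and Whitfield (1997-05-01).
Among Ibarra, Johansson, Andersen and Whitfield, by terms served (higher first): Ibarra and Johansson (7 terms) before Andersen (4 terms) before Whitfield (1 term).
Among Ibarra and Johansson, by date first returned to the chamber (earlier first): Ibarra (Oct 16, 1994) before Johansson (Oct 13, 1997).
Order: Pereira, Dimitriou, Vasquez, Fontaine, Marchetti, Ibarra, Johansson, Andersen, Whitfield.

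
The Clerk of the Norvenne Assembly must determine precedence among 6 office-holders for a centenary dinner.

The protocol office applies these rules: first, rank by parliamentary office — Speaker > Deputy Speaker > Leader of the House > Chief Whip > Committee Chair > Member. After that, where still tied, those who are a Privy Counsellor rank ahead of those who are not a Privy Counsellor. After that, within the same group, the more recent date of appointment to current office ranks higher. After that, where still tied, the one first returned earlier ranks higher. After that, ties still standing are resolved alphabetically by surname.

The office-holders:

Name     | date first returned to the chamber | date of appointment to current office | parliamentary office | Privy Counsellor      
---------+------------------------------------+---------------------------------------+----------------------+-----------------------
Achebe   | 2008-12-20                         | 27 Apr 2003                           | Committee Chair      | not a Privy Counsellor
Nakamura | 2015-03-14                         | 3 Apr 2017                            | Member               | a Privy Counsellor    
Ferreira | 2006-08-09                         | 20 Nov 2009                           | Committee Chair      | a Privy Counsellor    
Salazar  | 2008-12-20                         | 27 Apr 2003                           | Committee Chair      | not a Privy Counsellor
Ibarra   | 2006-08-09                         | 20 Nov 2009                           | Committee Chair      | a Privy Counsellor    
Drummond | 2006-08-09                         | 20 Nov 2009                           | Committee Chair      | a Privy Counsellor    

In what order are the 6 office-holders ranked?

Drummond, Ferreira, Ibarra, Achebe, Salazar, Nakamura

By parliamentary office: Drummond, Ferreira, Ibarra, Achebe and Salazar (Committee Chair); then Nakamura (Member).
Among Drummond, Ferreira, Ibarra, Achebe and Salazar, a Privy Counsellor before not a Privy Counsellor: Drummond, Ferreira and Ibarra (a Privy Counsellor) before Achebe and Salazar (not a Privy Counsellor).
Drummond, Ferreira and Ibarra all have date of appointment to current office 20 Nov 2009, so the next rule applies.
Drummond, Ferreira and Ibarra all have date first returned to the chamber 2006-08-09, so the next rule applies.
Among Drummond, Ferreira and Ibarra, alphabetically by surname: Drummond before Ferreira before Ibarra.
Achebe and Salazar both have date of appointment to current office 27 Apr 2003, so the next rule applies.
Achebe and Salazar both have date first returned to the chamber 2008-12-20, so the next rule applies.
Among Achebe and Salazar, alphabetically by surname: Achebe before Salazar.
Full order: Drummond, Ferreira, Ibarra, Achebe, Salazar, Nakamura.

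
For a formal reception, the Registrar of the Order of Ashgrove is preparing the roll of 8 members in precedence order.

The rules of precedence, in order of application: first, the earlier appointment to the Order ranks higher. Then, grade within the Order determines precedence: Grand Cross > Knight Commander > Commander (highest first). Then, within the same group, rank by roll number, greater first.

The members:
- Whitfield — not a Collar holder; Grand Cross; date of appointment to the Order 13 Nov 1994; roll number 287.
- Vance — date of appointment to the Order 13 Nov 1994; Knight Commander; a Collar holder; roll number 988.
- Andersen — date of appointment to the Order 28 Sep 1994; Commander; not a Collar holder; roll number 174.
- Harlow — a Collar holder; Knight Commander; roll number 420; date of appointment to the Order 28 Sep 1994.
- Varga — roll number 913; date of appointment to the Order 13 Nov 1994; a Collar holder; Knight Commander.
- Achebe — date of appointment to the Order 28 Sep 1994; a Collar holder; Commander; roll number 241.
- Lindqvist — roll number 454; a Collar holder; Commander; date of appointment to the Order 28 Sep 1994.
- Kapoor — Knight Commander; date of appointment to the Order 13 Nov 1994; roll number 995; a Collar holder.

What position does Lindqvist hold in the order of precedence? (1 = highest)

By date of appointment to the Order (earlier first): Harlow, Lindqvist, Achebe and Andersen (each 28 Sep 1994); then Whitfield, Kapoor, Vance and Varga (each 13 Nov 1994).
Among Harlow, Lindqvist, Achebe and Andersen, by grade within the Order: Harlow (Knight Commander) before Lindqvist, Achebe and Andersen (Commander).
Among Lindqvist, Achebe and Andersen, by roll number (higher first): Lindqvist (454) before Achebe (241) before Andersen (174).
Among Whitfield, Kapoor, Vance and Varga, by grade within the Order: Whitfield (Grand Cross) before Kapoor, Vance and Varga (Knight Commander).
Among Kapoor, Vance and Varga, by roll number (higher first): Kapoor (995) before Vance (988) before Varga (913).
Order: Harlow, Lindqvist, Achebe, Andersen, Whitfield, Kapoor, Vance, Varga. So position 2.

2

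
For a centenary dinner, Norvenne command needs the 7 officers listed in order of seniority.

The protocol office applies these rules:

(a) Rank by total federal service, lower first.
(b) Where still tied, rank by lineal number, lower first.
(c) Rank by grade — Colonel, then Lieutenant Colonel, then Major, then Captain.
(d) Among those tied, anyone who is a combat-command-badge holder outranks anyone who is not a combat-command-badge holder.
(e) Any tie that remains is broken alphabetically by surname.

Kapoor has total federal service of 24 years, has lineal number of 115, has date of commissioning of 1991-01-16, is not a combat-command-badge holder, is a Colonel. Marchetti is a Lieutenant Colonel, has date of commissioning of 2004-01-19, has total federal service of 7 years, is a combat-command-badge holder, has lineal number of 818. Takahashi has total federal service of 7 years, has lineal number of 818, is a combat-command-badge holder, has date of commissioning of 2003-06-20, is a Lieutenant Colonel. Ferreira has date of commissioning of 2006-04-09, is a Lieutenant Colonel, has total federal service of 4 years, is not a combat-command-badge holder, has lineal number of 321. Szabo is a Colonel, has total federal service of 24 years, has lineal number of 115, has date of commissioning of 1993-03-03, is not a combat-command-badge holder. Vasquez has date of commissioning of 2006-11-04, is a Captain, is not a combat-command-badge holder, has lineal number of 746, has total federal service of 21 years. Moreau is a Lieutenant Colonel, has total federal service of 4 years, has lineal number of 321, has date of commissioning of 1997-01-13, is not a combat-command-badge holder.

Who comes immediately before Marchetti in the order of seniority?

Moreau

By total federal service (lower first): Ferreira and Moreau (both 4 years); then Marchetti and Takahashi (both 7 years); then Vasquez (21 years); then Kapoor and Szabo (both 24 years).
Ferreira and Moreau both have lineal number 321, so the next rule applies.
Ferreira and Moreau are each Lieutenant Colonel, so the next rule applies.
Ferreira and Moreau are each not a combat-command-badge holder, so the next rule applies.
Among Ferreira and Moreau, alphabetically by surname: Ferreira before Moreau.
Marchetti and Takahashi both have lineal number 818, so the next rule applies.
Marchetti and Takahashi are each Lieutenant Colonel, so the next rule applies.
Marchetti and Takahashi are each a combat-command-badge holder, so the next rule applies.
Among Marchetti and Takahashi, alphabetically by surname: Marchetti before Takahashi.
Kapoor and Szabo both have lineal number 115, so the next rule applies.
Kapoor and Szabo are each Colonel, so the next rule applies.
Kapoor and Szabo are each not a combat-command-badge holder, so the next rule applies.
Among Kapoor and Szabo, alphabetically by surname: Kapoor before Szabo.
Order: Ferreira, Moreau, Marchetti, Takahashi, Vasquez, Kapoor, Szabo.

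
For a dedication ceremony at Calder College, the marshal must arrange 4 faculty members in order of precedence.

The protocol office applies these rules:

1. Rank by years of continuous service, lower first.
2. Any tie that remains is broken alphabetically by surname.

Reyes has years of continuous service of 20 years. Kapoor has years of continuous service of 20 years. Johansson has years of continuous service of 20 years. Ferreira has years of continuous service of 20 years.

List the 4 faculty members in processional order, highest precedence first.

By years of continuous service (lower first): Ferreira, Johansson, Kapoor and Reyes (each 20 years).
Among Ferreira, Johansson, Kapoor and Reyes, alphabetically by surname: Ferreira before Johansson before Kapoor before Reyes.
Full order: Ferreira, Johansson, Kapoor, Reyes.

Ferreira, Johansson, Kapoor, Reyes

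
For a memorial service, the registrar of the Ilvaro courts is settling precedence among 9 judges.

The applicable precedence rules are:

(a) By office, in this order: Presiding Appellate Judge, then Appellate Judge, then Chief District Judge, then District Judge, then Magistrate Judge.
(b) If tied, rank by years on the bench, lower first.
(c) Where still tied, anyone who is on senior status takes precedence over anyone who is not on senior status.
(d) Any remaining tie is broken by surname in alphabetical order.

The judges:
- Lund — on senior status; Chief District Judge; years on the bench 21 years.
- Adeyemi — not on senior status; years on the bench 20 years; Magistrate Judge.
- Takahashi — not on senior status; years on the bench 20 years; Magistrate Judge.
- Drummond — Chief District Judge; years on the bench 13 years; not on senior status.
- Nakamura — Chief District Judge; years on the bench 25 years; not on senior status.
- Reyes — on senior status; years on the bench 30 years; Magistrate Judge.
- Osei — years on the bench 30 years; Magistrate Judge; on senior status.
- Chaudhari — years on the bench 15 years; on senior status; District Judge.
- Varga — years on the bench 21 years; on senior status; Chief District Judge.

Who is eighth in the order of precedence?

By office: Drummond, Lund, Varga and Nakamura (Chief District Judge); then Chaudhari (District Judge); then Adeyemi, Takahashi, Osei and Reyes (Magistrate Judge).
Among Drummond, Lund, Varga and Nakamura, by years on the bench (lower first): Drummond (13 years) before Lund and Varga (21 years) before Nakamura (25 years).
Lund and Varga are each on senior status, so the next rule applies.
Among Lund and Varga, alphabetically by surname: Lund before Varga.
Among Adeyemi, Takahashi, Osei and Reyes, by years on the bench (lower first): Adeyemi and Takahashi (20 years) before Osei and Reyes (30 years).
Adeyemi and Takahashi are each not on senior status, so the next rule applies.
Among Adeyemi and Takahashi, alphabetically by surname: Adeyemi before Takahashi.
Osei and Reyes are each on senior status, so the next rule applies.
Among Osei and Reyes, alphabetically by surname: Osei before Reyes.
Order: Drummond, Lund, Varga, Nakamura, Chaudhari, Adeyemi, Takahashi, Osei, Reyes.

Osei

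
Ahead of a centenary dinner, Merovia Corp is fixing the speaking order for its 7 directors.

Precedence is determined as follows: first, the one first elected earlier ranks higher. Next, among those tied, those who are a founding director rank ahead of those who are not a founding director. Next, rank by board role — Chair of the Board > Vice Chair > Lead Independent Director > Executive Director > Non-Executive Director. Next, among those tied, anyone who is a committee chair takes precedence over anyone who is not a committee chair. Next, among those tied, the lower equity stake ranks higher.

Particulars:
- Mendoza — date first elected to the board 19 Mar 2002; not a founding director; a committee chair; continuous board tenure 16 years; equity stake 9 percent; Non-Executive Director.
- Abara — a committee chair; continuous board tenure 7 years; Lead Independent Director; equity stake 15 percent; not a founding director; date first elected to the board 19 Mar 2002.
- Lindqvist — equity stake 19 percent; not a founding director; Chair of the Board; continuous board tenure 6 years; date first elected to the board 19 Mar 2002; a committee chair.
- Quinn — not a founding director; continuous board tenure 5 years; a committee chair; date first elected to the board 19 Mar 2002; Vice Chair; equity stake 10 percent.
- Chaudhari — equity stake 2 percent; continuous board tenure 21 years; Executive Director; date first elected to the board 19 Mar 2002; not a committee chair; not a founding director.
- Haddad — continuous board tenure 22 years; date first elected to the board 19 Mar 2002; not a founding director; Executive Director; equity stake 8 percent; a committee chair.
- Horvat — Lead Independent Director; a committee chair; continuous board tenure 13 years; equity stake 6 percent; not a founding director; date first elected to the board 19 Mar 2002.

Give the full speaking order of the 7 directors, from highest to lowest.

Lindqvist, Quinn, Horvat, Abara, Haddad, Chaudhari, Mendoza

By date first elected to the board (earlier first): Lindqvist, Quinn, Horvat, Abara, Haddad, Chaudhari and Mendoza (each 19 Mar 2002).
Lindqvist, Quinn, Horvat, Abara, Haddad, Chaudhari and Mendoza are each not a founding director, so the next rule applies.
Among Lindqvist, Quinn, Horvat, Abara, Haddad, Chaudhari and Mendoza, by board role: Lindqvist (Chair of the Board) before Quinn (Vice Chair) before Horvat and Abara (Lead Independent Director) before Haddad and Chaudhari (Executive Director) before Mendoza (Non-Executive Director).
Horvat and Abara are each a committee chair, so the next rule applies.
Among Horvat and Abara, by equity stake (lower first): Horvat (6 percent) before Abara (15 percent).
Among Haddad and Chaudhari, a committee chair before not a committee chair: Haddad (a committee chair) before Chaudhari (not a committee chair).
Full order: Lindqvist, Quinn, Horvat, Abara, Haddad, Chaudhari, Mendoza.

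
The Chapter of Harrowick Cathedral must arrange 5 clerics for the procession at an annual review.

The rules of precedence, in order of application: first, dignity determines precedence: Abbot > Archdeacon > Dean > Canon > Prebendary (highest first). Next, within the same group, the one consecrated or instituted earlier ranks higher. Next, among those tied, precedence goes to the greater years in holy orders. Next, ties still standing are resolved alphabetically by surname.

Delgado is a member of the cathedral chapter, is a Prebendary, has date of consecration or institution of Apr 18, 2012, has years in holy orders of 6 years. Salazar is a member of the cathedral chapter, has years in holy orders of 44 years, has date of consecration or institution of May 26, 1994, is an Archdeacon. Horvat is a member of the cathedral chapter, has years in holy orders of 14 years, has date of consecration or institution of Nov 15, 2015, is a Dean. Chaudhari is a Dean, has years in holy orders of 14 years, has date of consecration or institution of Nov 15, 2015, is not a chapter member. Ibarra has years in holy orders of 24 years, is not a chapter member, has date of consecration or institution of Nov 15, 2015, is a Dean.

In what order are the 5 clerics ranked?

By dignity: Salazar (Archdeacon); then Ibarra, Chaudhari and Horvat (Dean); then Delgado (Prebendary).
Ibarra, Chaudhari and Horvat all have date of consecration or institution Nov 15, 2015, so the next rule applies.
Among Ibarra, Chaudhari and Horvat, by years in holy orders (higher first): Ibarra (24 years) before Chaudhari and Horvat (14 years).
Among Chaudhari and Horvat, alphabetically by surname: Chaudhari before Horvat.
Full order: Salazar, Ibarra, Chaudhari, Horvat, Delgado.

Salazar, Ibarra, Chaudhari, Horvat, Delgado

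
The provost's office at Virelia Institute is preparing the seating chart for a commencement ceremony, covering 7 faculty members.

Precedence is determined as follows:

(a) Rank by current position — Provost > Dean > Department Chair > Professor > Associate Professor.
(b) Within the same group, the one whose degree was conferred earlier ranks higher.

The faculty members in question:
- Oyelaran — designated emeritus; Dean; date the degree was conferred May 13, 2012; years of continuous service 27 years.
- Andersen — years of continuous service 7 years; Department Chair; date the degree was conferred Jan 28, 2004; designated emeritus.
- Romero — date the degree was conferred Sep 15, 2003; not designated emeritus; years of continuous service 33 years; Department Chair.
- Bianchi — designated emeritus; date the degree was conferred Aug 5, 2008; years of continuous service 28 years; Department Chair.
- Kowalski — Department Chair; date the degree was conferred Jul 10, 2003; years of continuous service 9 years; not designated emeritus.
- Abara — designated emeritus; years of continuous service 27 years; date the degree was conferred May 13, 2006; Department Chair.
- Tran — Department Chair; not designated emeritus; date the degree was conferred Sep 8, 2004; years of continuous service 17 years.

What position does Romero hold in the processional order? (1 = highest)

By current position: Oyelaran (Dean); then Kowalski, Romero, Andersen, Tran, Abara and Bianchi (Department Chair).
Among Kowalski, Romero, Andersen, Tran, Abara and Bianchi, by date the degree was conferred (earlier first): Kowalski (Jul 10, 2003) before Romero (Sep 15, 2003) before Andersen (Jan 28, 2004) before Tran (Sep 8, 2004) before Abara (May 13, 2006) before Bianchi (Aug 5, 2008).
Order: Oyelaran, Kowalski, Romero, Andersen, Tran, Abara, Bianchi. So position 3.

3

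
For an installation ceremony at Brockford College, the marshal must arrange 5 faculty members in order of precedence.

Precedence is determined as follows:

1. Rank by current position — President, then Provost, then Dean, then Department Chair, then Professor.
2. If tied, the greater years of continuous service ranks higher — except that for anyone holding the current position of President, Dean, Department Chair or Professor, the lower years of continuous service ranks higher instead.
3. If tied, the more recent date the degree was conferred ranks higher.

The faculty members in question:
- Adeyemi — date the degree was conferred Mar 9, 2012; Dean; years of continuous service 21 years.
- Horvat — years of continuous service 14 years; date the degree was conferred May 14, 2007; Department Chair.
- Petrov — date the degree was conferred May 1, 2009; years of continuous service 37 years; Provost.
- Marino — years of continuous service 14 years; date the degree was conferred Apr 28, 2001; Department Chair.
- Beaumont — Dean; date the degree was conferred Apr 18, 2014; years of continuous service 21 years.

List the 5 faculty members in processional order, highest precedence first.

Petrov, Beaumont, Adeyemi, Horvat, Marino

By current position: Petrov (Provost); then Beaumont and Adeyemi (Dean); then Horvat and Marino (Department Chair).
Beaumont and Adeyemi both have years of continuous service 21 years, so the next rule applies.
Among Beaumont and Adeyemi, by date the degree was conferred (later first): Beaumont (Apr 18, 2014) before Adeyemi (Mar 9, 2012).
Horvat and Marino both have years of continuous service 14 years, so the next rule applies.
Among Horvat and Marino, by date the degree was conferred (later first): Horvat (May 14, 2007) before Marino (Apr 28, 2001).
Full order: Petrov, Beaumont, Adeyemi, Horvat, Marino.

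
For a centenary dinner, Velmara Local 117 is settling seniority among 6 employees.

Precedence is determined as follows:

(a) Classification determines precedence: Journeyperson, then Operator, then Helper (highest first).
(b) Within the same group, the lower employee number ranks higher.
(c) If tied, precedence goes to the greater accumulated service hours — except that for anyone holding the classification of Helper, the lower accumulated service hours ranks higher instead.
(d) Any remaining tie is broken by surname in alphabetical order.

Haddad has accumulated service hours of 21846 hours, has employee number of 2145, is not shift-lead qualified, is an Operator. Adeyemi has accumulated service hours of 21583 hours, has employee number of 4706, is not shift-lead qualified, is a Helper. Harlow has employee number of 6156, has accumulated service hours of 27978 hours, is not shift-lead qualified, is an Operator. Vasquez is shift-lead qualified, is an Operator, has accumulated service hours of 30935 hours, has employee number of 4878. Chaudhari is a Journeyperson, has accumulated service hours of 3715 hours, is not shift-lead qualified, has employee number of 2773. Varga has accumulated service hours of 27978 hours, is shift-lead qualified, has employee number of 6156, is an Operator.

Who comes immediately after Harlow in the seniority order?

Varga

By classification: Chaudhari (Journeyperson); then Haddad, Vasquez, Harlow and Varga (Operator); then Adeyemi (Helper).
Among Haddad, Vasquez, Harlow and Varga, by employee number (lower first): Haddad (2145) before Vasquez (4878) before Harlow and Varga (6156).
Harlow and Varga both have accumulated service hours 27978 hours, so the next rule applies.
Among Harlow and Varga, alphabetically by surname: Harlow before Varga.
Order: Chaudhari, Haddad, Vasquez, Harlow, Varga, Adeyemi.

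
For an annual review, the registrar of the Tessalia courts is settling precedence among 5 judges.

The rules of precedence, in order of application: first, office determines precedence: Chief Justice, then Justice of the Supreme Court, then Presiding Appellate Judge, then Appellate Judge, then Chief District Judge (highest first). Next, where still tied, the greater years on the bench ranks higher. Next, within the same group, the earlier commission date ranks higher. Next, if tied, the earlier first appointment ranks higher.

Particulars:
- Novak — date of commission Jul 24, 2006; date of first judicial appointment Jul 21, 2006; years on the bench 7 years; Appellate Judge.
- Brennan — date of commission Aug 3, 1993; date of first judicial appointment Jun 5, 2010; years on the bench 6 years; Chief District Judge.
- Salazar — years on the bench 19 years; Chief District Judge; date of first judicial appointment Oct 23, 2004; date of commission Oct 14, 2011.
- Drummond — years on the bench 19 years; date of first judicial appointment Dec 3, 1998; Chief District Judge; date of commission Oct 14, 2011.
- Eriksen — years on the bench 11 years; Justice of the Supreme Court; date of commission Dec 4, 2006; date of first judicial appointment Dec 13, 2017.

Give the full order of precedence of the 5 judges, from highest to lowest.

Eriksen, Novak, Drummond, Salazar, Brennan

By office: Eriksen (Justice of the Supreme Court); then Novak (Appellate Judge); then Drummond, Salazar and Brennan (Chief District Judge).
Among Drummond, Salazar and Brennan, by years on the bench (higher first): Drummond and Salazar (19 years) before Brennan (6 years).
Drummond and Salazar both have date of commission Oct 14, 2011, so the next rule applies.
Among Drummond and Salazar, by date of first judicial appointment (earlier first): Drummond (Dec 3, 1998) before Salazar (Oct 23, 2004).
Full order: Eriksen, Novak, Drummond, Salazar, Brennan.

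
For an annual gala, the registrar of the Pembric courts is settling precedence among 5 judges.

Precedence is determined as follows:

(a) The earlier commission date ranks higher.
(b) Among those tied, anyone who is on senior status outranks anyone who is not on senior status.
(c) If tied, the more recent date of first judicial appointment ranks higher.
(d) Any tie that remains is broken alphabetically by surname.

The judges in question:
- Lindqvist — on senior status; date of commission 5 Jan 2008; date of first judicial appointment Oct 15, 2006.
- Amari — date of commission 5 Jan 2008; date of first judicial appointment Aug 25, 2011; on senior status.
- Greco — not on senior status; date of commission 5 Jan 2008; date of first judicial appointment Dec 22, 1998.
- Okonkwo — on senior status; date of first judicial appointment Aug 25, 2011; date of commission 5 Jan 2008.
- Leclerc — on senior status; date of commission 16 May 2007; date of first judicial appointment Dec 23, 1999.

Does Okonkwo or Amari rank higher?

By date of commission (earlier first): Leclerc (16 May 2007); then Amari, Okonkwo, Lindqvist and Greco (each 5 Jan 2008).
Among Amari, Okonkwo, Lindqvist and Greco, on senior status before not on senior status: Amari, Okonkwo and Lindqvist (on senior status) before Greco (not on senior status).
Among Amari, Okonkwo and Lindqvist, by date of first judicial appointment (later first): Amari and Okonkwo (Aug 25, 2011) before Lindqvist (Oct 15, 2006).
Among Amari and Okonkwo, alphabetically by surname: Amari before Okonkwo.
So Amari takes precedence.

Amari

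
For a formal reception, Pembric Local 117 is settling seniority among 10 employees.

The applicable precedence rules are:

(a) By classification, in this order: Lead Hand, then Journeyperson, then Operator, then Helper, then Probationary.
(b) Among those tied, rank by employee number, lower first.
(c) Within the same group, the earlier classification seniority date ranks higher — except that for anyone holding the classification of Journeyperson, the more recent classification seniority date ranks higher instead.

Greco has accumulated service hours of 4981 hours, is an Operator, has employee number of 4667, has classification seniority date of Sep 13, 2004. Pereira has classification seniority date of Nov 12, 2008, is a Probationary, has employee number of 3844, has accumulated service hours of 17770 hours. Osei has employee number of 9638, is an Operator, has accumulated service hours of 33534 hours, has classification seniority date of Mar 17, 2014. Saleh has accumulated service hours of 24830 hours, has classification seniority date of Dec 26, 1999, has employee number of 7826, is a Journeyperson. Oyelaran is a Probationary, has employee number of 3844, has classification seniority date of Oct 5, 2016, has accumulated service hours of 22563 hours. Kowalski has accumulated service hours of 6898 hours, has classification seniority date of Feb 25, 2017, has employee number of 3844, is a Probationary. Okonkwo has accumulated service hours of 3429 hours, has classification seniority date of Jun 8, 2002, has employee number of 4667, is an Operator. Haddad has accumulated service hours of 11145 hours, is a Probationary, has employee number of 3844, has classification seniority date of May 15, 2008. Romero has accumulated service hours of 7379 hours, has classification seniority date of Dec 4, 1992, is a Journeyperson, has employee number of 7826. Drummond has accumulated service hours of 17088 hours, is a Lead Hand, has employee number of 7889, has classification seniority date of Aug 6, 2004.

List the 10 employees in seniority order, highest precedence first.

By classification: Drummond (Lead Hand); then Saleh and Romero (Journeyperson); then Okonkwo, Greco and Osei (Operator); then Haddad, Pereira, Oyelaran and Kowalski (Probationary).
Saleh and Romero both have employee number 7826, so the next rule applies.
Among Saleh and Romero, by classification seniority date (later first) (reversed rule for this group): Saleh (Dec 26, 1999) before Romero (Dec 4, 1992).
Among Okonkwo, Greco and Osei, by employee number (lower first): Okonkwo and Greco (4667) before Osei (9638).
Among Okonkwo and Greco, by classification seniority date (earlier first): Okonkwo (Jun 8, 2002) before Greco (Sep 13, 2004).
Haddad, Pereira, Oyelaran and Kowalski all have employee number 3844, so the next rule applies.
Among Haddad, Pereira, Oyelaran and Kowalski, by classification seniority date (earlier first): Haddad (May 15, 2008) before Pereira (Nov 12, 2008) before Oyelaran (Oct 5, 2016) before Kowalski (Feb 25, 2017).
Full order: Drummond, Saleh, Romero, Okonkwo, Greco, Osei, Haddad, Pereira, Oyelaran, Kowalski.

Drummond, Saleh, Romero, Okonkwo, Greco, Osei, Haddad, Pereira, Oyelaran, Kowalski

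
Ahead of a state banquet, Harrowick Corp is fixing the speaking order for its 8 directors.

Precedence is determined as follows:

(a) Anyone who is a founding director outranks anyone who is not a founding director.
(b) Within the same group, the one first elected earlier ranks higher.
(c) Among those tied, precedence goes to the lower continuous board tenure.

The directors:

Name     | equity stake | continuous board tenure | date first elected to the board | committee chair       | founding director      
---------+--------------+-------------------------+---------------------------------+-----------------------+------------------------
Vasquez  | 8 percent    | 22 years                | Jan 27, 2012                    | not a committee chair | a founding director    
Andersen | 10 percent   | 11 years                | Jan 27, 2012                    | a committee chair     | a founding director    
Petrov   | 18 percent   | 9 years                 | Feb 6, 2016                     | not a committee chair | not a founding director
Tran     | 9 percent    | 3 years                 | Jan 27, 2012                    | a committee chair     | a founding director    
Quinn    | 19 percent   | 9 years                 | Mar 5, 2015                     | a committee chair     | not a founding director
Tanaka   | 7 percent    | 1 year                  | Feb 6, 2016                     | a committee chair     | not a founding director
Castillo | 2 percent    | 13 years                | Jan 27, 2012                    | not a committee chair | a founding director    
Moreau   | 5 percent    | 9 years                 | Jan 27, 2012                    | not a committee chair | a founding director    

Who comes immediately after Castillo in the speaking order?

Vasquez

By the first rule: Tran, Moreau, Andersen, Castillo and Vasquez (each a founding director); then Quinn, Tanaka and Petrov (each not a founding director).
Tran, Moreau, Andersen, Castillo and Vasquez all have date first elected to the board Jan 27, 2012, so the next rule applies.
Among Tran, Moreau, Andersen, Castillo and Vasquez, by continuous board tenure (lower first): Tran (3 years) before Moreau (9 years) before Andersen (11 years) before Castillo (13 years) before Vasquez (22 years).
Among Quinn, Tanaka and Petrov, by date first elected to the board (earlier first): Quinn (Mar 5, 2015) before Tanaka and Petrov (Feb 6, 2016).
Among Tanaka and Petrov, by continuous board tenure (lower first): Tanaka (1 year) before Petrov (9 years).
Order: Tran, Moreau, Andersen, Castillo, Vasquez, Quinn, Tanaka, Petrov.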